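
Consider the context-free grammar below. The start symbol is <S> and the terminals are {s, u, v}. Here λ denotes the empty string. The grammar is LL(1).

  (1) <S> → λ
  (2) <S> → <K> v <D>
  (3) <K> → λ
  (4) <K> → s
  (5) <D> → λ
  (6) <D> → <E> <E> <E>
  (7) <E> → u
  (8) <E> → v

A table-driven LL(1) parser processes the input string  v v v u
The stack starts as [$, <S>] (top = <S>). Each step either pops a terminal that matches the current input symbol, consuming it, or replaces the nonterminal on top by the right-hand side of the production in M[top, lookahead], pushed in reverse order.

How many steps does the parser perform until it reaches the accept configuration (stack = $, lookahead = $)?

10

step 1: stack=$ <S>  input=v v v u $  — expand <S> → <K> v <D>
step 2: stack=$ <D> v <K>  input=v v v u $  — expand <K> → λ
step 3: stack=$ <D> v  input=v v v u $  — match v
step 4: stack=$ <D>  input=v v u $  — expand <D> → <E> <E> <E>
step 5: stack=$ <E> <E> <E>  input=v v u $  — expand <E> → v
step 6: stack=$ <E> <E> v  input=v v u $  — match v
step 7: stack=$ <E> <E>  input=v u $  — expand <E> → v
step 8: stack=$ <E> v  input=v u $  — match v
step 9: stack=$ <E>  input=u $  — expand <E> → u
step 10: stack=$ u  input=u $  — match u
Accept reached after 10 steps.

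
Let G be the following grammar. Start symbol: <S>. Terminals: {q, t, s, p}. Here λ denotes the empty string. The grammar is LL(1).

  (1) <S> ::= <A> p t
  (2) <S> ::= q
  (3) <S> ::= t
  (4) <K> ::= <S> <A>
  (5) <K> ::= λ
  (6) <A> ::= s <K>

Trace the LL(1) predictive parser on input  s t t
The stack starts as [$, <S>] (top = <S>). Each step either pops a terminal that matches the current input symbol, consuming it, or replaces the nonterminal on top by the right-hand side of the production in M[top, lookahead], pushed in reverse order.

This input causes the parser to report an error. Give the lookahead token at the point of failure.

step 1: stack=$ <S>  input=s t t $  — expand <S> ::= <A> p t
step 2: stack=$ t p <A>  input=s t t $  — expand <A> ::= s <K>
step 3: stack=$ t p <K> s  input=s t t $  — match s
step 4: stack=$ t p <K>  input=t t $  — expand <K> ::= <S> <A>
step 5: stack=$ t p <A> <S>  input=t t $  — expand <S> ::= t
step 6: stack=$ t p <A> t  input=t t $  — match t
step 7: stack=$ t p <A>  input=t $  — error: M[<A>, t] is empty

t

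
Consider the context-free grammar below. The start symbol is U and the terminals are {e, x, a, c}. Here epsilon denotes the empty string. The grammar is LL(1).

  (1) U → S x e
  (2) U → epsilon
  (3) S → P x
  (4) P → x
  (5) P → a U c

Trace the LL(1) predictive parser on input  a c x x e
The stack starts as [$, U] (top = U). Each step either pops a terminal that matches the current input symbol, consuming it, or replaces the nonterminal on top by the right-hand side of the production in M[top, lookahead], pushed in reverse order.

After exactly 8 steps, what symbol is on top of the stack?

e

step 1: stack=$ U  input=a c x x e $  — expand U → S x e
step 2: stack=$ e x S  input=a c x x e $  — expand S → P x
step 3: stack=$ e x x P  input=a c x x e $  — expand P → a U c
step 4: stack=$ e x x c U a  input=a c x x e $  — match a
step 5: stack=$ e x x c U  input=c x x e $  — expand U → epsilon
step 6: stack=$ e x x c  input=c x x e $  — match c
step 7: stack=$ e x x  input=x x e $  — match x
step 8: stack=$ e x  input=x e $  — match x
Stack after step 8: $ e (top = e).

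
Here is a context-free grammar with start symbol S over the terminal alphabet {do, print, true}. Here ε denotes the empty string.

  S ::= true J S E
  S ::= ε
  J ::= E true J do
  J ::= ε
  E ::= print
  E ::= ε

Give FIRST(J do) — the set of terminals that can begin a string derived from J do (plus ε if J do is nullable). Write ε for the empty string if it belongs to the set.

FIRST(S) = {ε, true}
FIRST(E) = {ε, print}
FIRST(J) = {ε, print, true}  (via E true J do)
FIRST(J do): take FIRST of each symbol in turn, carrying on past any symbol whose FIRST contains ε; result {do, print, true}.

{do, print, true}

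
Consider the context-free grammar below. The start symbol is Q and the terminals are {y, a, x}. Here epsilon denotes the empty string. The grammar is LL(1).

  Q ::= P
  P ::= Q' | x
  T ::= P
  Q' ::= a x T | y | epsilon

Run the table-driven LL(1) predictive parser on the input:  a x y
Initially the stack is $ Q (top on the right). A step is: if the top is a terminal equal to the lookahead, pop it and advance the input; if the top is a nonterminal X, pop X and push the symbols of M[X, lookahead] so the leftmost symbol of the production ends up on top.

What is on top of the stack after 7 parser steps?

     Stack    Input    Action
  1  $ Q      a x y $  expand Q ::= P
  2  $ P      a x y $  expand P ::= Q'
  3  $ Q'     a x y $  expand Q' ::= a x T
  4  $ T x a  a x y $  match a
  5  $ T x    x y $    match x
  6  $ T      y $      expand T ::= P
  7  $ P      y $      expand P ::= Q'
Stack after step 7: $ Q' (top = Q').

Q'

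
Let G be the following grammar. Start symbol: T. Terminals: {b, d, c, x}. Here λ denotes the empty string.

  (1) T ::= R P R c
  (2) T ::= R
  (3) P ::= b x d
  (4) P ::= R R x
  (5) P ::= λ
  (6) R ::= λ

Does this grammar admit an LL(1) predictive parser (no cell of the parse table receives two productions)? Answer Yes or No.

Yes

FIRST(T) = {λ, b, c, x}
FIRST(P) = {λ, b, x}
FIRST(R) = {λ}
FOLLOW(T) = {$}
FOLLOW(P) = {c}
FOLLOW(R) = {$, b, c, x}
Each cell of M receives at most one production.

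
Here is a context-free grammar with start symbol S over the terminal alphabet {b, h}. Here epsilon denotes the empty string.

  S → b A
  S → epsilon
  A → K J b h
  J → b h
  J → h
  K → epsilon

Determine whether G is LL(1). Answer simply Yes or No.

FIRST(S) = {epsilon, b}
FIRST(A) = {b, h}
FIRST(J) = {b, h}
FIRST(K) = {epsilon}
FOLLOW(S) = {$}
FOLLOW(A) = {$}
FOLLOW(J) = {b}
FOLLOW(K) = {b, h}
Each cell of M receives at most one production.

Yes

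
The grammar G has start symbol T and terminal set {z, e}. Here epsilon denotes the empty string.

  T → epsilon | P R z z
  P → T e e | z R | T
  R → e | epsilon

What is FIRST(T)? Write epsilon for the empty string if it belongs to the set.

FIRST(R) = {epsilon, e}
FIRST(T) = {epsilon, e, z}  (via P R z z)
FIRST(P) = {epsilon, e, z}  (via T e e, T)

{epsilon, e, z}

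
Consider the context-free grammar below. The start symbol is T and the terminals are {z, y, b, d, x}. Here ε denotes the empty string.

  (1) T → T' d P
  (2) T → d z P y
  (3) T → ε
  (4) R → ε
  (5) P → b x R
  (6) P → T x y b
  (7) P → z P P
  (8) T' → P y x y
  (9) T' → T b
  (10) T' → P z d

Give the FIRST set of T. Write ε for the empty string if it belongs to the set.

{ε, b, d, x, z}

FIRST(R): from R→ε we get {ε}. So FIRST(R) = {ε}.
FIRST(T): from T→T' d P we get {b, d, x, z}; from T→d z P y we get {d}; from T→ε we get {ε}. So FIRST(T) = {ε, b, d, x, z}.
FIRST(P): from P→b x R we get {b}; from P→T x y b we get {b, d, x, z}; from P→z P P we get {z}. So FIRST(P) = {b, d, x, z}.
FIRST(T'): from T'→P y x y we get {b, d, x, z}; from T'→T b we get {b, d, x, z}; from T'→P z d we get {b, d, x, z}. So FIRST(T') = {b, d, x, z}.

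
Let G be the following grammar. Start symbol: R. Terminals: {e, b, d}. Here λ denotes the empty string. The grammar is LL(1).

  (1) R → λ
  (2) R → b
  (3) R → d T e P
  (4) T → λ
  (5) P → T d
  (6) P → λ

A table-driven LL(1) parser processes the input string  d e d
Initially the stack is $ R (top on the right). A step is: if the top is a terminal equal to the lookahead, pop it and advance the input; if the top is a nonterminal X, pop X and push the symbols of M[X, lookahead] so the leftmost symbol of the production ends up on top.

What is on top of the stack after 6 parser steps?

     Stack      Input    Action
  1  $ R        d e d $  expand R → d T e P
  2  $ P e T d  d e d $  match d
  3  $ P e T    e d $    expand T → λ
  4  $ P e      e d $    match e
  5  $ P        d $      expand P → T d
  6  $ d T      d $      expand T → λ
Stack after step 6: $ d (top = d).

d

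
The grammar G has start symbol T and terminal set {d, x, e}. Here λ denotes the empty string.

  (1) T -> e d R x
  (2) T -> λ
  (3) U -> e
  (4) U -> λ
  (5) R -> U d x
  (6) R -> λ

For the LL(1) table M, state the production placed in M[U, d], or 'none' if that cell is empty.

U -> λ

FIRST(T) = {λ, e}
FIRST(U) = {λ, e}
FIRST(R) = {λ, d, e}  (via U d x)
FOLLOW(T) includes $ since T is the start symbol.
FOLLOW(U): in R->U d x, U is followed by d x with FIRST {d}. Thus FOLLOW(U) = {d}.
For U -> e: FIRST(e) = {e}, so it goes in M[U, t] for t ∈ {e}.
For U -> λ: FIRST(λ) = {λ}, so it goes in M[U, t] for t ∈ {}; since λ ∈ FIRST, also for every t ∈ FOLLOW(U) = {d}.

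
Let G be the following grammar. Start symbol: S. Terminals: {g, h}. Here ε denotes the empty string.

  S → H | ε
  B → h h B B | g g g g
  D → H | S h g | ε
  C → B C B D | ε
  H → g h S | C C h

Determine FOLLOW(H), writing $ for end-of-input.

{$, g, h}

FIRST(B): from B→h h B B we get {h}; from B→g g g g we get {g}. So FIRST(B) = {g, h}.
FIRST(C): from C→B C B D we get {g, h}; from C→ε we get {ε}. So FIRST(C) = {ε, g, h}.
FIRST(H): from H→g h S we get {g}; from H→C C h we get {g, h}. So FIRST(H) = {g, h}.
FIRST(S): from S→H we get {g, h}; from S→ε we get {ε}. So FIRST(S) = {ε, g, h}.
FIRST(D): from D→H we get {g, h}; from D→S h g we get {g, h}; from D→ε we get {ε}. So FIRST(D) = {ε, g, h}.
FOLLOW(S) includes $ since S is the start symbol.
FOLLOW(C): in C→B C B D, C is followed by B D with FIRST {g, h}; in H→C C h (occurrence 1), C is followed by C h with FIRST {g, h}; in H→C C h (occurrence 2), C is followed by h with FIRST {h}. Thus FOLLOW(C) = {g, h}.
FOLLOW(B): in B→h h B B (occurrence 1), B is followed by B with FIRST {g, h}; in B→h h B B (occurrence 2), the suffix after B is empty (adds nothing new); in C→B C B D (occurrence 1), B is followed by C B D with FIRST {g, h}; in C→B C B D (occurrence 2), B is followed by D with FIRST {ε, g, h}; in C→B C B D (occurrence 2), the suffix after B is nullable, so FOLLOW(B) ⊇ FOLLOW(C) = {g, h}. Thus FOLLOW(B) = {g, h}.
FOLLOW(D): in C→B C B D, the suffix after D is empty, so FOLLOW(D) ⊇ FOLLOW(C) = {g, h}. Thus FOLLOW(D) = {g, h}.
FOLLOW(S): in D→S h g, S is followed by h g with FIRST {h}; in H→g h S, the suffix after S is empty, so FOLLOW(S) ⊇ FOLLOW(H) = {$, g, h}. Thus FOLLOW(S) = {$, g, h}.
FOLLOW(H): in S→H, the suffix after H is empty, so FOLLOW(H) ⊇ FOLLOW(S) = {$, g, h}; in D→H, the suffix after H is empty, so FOLLOW(H) ⊇ FOLLOW(D) = {g, h}. Thus FOLLOW(H) = {$, g, h}.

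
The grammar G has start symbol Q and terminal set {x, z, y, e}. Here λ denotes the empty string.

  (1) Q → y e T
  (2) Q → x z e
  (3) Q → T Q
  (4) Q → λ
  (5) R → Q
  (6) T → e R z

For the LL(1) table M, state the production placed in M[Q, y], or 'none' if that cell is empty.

FIRST(T) = {e}
FIRST(Q) = {λ, e, x, y}  (via T Q)
FIRST(R) = {λ, e, x, y}  (via Q)
FOLLOW(Q) includes $ since Q is the start symbol.
FOLLOW(R): in T→e R z, R is followed by z with FIRST {z}. Thus FOLLOW(R) = {z}.
FOLLOW(Q): in Q→T Q, the suffix after Q is empty (adds nothing new); in R→Q, the suffix after Q is empty, so FOLLOW(Q) ⊇ FOLLOW(R) = {z}. Thus FOLLOW(Q) = {$, z}.
For Q → y e T: FIRST(y e T) = {y}, so it goes in M[Q, t] for t ∈ {y}.
For Q → x z e: FIRST(x z e) = {x}, so it goes in M[Q, t] for t ∈ {x}.
For Q → T Q: FIRST(T Q) = {e}, so it goes in M[Q, t] for t ∈ {e}.
For Q → λ: FIRST(λ) = {λ}, so it goes in M[Q, t] for t ∈ {}; since λ ∈ FIRST, also for every t ∈ FOLLOW(Q) = {$, z}.

Q → y e T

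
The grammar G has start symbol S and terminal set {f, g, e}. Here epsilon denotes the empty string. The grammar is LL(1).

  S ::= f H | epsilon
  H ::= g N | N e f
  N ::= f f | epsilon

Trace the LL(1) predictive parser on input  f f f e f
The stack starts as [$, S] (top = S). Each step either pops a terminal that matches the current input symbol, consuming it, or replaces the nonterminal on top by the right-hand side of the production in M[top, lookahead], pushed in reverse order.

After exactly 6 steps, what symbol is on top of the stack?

step 1: stack=$ S  input=f f f e f $  — expand S ::= f H
step 2: stack=$ H f  input=f f f e f $  — match f
step 3: stack=$ H  input=f f e f $  — expand H ::= N e f
step 4: stack=$ f e N  input=f f e f $  — expand N ::= f f
step 5: stack=$ f e f f  input=f f e f $  — match f
step 6: stack=$ f e f  input=f e f $  — match f
Stack after step 6: $ f e (top = e).

e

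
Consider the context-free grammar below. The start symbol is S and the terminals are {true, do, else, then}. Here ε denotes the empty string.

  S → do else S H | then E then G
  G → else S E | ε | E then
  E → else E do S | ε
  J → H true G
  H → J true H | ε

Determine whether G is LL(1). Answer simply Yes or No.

FIRST(S) = {do, then}
FIRST(G) = {ε, else, then}
FIRST(E) = {ε, else}
FIRST(J) = {true}
FIRST(H) = {ε, true}
FOLLOW(S) = {$, do, else, then, true}
FOLLOW(G) = {$, do, else, then, true}
FOLLOW(E) = {$, do, else, then, true}
FOLLOW(J) = {true}
FOLLOW(H) = {$, do, else, then, true}
Cell M[E, else] receives both E → else E do S and E → ε — the grammar is not LL(1).

No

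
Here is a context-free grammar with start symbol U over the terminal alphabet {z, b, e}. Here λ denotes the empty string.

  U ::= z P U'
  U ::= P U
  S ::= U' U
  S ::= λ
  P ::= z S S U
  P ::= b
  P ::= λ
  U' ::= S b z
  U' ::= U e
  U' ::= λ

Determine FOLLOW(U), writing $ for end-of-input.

{$, b, e, z}

FIRST(P): from P::=z S S U we get {z}; from P::=b we get {b}; from P::=λ we get {λ}. So FIRST(P) = {λ, b, z}.
FIRST(U): from U::=z P U' we get {z}; from U::=P U we get {b, z}. So FIRST(U) = {b, z}.
FIRST(S): from S::=U' U we get {b, z}; from S::=λ we get {λ}. So FIRST(S) = {λ, b, z}.
FIRST(U'): from U'::=S b z we get {b, z}; from U'::=U e we get {b, z}; from U'::=λ we get {λ}. So FIRST(U') = {λ, b, z}.
FOLLOW(U) includes $ since U is the start symbol.
FOLLOW(S): in P::=z S S U (occurrence 1), S is followed by S U with FIRST {b, z}; in P::=z S S U (occurrence 2), S is followed by U with FIRST {b, z}; in U'::=S b z, S is followed by b z with FIRST {b}. Thus FOLLOW(S) = {b, z}.
FOLLOW(U): in U::=P U, the suffix after U is empty (adds nothing new); in S::=U' U, the suffix after U is empty, so FOLLOW(U) ⊇ FOLLOW(S) = {b, z}; in P::=z S S U, the suffix after U is empty, so FOLLOW(U) ⊇ FOLLOW(P) = {$, b, e, z}; in U'::=U e, U is followed by e with FIRST {e}. Thus FOLLOW(U) = {$, b, e, z}.
FOLLOW(P): in U::=z P U', P is followed by U' with FIRST {λ, b, z}; in U::=z P U', the suffix after P is nullable, so FOLLOW(P) ⊇ FOLLOW(U) = {$, b, e, z}; in U::=P U, P is followed by U with FIRST {b, z}. Thus FOLLOW(P) = {$, b, e, z}.
FOLLOW(U'): in U::=z P U', the suffix after U' is empty, so FOLLOW(U') ⊇ FOLLOW(U) = {$, b, e, z}; in S::=U' U, U' is followed by U with FIRST {b, z}. Thus FOLLOW(U') = {$, b, e, z}.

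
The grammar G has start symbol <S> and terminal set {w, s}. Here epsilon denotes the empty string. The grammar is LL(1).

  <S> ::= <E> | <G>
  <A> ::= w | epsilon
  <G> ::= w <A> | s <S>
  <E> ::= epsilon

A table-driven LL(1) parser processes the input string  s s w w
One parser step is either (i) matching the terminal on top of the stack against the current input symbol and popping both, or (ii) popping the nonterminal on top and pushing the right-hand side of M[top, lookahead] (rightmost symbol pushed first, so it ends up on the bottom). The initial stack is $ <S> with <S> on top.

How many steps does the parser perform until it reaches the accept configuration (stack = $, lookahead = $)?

11

      Stack    Input      Action
   1  $ <S>    s s w w $  expand <S> ::= <G>
   2  $ <G>    s s w w $  expand <G> ::= s <S>
   3  $ <S> s  s s w w $  match s
   4  $ <S>    s w w $    expand <S> ::= <G>
   5  $ <G>    s w w $    expand <G> ::= s <S>
   6  $ <S> s  s w w $    match s
   7  $ <S>    w w $      expand <S> ::= <G>
   8  $ <G>    w w $      expand <G> ::= w <A>
   9  $ <A> w  w w $      match w
  10  $ <A>    w $        expand <A> ::= w
  11  $ w      w $        match w
Accept reached after 11 steps.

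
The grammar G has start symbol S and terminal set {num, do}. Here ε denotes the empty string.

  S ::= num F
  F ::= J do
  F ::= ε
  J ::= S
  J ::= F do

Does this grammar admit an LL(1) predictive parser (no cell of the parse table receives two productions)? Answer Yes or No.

No

FIRST(S) = {num}
FIRST(F) = {ε, do, num}
FIRST(J) = {do, num}
FOLLOW(S) = {$, do}
FOLLOW(F) = {$, do}
FOLLOW(J) = {do}
Cell M[F, do] receives both F ::= J do and F ::= ε — the grammar is not LL(1).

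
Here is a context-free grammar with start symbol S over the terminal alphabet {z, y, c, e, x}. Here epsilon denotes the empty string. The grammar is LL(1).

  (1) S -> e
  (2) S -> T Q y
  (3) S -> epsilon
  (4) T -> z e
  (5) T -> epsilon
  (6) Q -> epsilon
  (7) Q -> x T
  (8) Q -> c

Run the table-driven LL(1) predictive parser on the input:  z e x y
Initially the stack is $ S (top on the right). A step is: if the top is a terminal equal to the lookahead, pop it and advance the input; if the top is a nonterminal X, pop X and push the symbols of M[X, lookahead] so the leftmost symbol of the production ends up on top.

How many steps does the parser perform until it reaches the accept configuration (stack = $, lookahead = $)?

8

     Stack      Input      Action
  1  $ S        z e x y $  expand S -> T Q y
  2  $ y Q T    z e x y $  expand T -> z e
  3  $ y Q e z  z e x y $  match z
  4  $ y Q e    e x y $    match e
  5  $ y Q      x y $      expand Q -> x T
  6  $ y T x    x y $      match x
  7  $ y T      y $        expand T -> epsilon
  8  $ y        y $        match y
Accept reached after 8 steps.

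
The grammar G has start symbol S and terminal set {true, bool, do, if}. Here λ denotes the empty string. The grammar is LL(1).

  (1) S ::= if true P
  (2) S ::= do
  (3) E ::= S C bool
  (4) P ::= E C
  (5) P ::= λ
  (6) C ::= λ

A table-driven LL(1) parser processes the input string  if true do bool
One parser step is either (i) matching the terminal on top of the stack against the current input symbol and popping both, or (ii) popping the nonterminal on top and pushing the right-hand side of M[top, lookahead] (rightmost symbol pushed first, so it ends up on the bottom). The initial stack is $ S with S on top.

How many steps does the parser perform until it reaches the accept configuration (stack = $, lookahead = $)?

step 1: stack=$ S  input=if true do bool $  — expand S ::= if true P
step 2: stack=$ P true if  input=if true do bool $  — match if
step 3: stack=$ P true  input=true do bool $  — match true
step 4: stack=$ P  input=do bool $  — expand P ::= E C
step 5: stack=$ C E  input=do bool $  — expand E ::= S C bool
step 6: stack=$ C bool C S  input=do bool $  — expand S ::= do
step 7: stack=$ C bool C do  input=do bool $  — match do
step 8: stack=$ C bool C  input=bool $  — expand C ::= λ
step 9: stack=$ C bool  input=bool $  — match bool
step 10: stack=$ C  input=$  — expand C ::= λ
Accept reached after 10 steps.

10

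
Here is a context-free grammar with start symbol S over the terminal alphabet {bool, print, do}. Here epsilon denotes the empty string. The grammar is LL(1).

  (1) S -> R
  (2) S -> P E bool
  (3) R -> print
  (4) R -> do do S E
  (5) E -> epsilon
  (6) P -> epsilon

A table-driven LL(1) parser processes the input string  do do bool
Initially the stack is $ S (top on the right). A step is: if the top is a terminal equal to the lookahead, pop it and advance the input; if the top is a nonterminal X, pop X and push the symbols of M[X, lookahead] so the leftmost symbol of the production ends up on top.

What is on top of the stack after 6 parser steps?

step 1: stack=$ S  input=do do bool $  — expand S -> R
step 2: stack=$ R  input=do do bool $  — expand R -> do do S E
step 3: stack=$ E S do do  input=do do bool $  — match do
step 4: stack=$ E S do  input=do bool $  — match do
step 5: stack=$ E S  input=bool $  — expand S -> P E bool
step 6: stack=$ E bool E P  input=bool $  — expand P -> epsilon
Stack after step 6: $ E bool E (top = E).

E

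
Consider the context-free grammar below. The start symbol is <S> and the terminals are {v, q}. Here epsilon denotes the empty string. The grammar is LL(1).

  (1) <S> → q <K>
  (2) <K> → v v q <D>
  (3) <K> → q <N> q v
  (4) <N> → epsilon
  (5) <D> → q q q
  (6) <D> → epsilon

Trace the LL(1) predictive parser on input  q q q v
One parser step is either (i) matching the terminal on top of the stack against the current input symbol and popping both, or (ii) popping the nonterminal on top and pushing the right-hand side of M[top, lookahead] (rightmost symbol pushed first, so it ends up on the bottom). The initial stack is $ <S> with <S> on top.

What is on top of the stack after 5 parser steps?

q

     Stack        Input      Action
  1  $ <S>        q q q v $  expand <S> → q <K>
  2  $ <K> q      q q q v $  match q
  3  $ <K>        q q v $    expand <K> → q <N> q v
  4  $ v q <N> q  q q v $    match q
  5  $ v q <N>    q v $      expand <N> → epsilon
Stack after step 5: $ v q (top = q).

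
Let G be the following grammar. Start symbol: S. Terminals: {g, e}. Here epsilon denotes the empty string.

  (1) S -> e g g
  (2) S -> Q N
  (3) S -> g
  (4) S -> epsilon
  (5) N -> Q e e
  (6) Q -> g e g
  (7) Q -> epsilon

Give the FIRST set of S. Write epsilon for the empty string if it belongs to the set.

FIRST(Q): from Q->g e g we get {g}; from Q->epsilon we get {epsilon}. So FIRST(Q) = {epsilon, g}.
FIRST(N): from N->Q e e we get {e, g}. So FIRST(N) = {e, g}.
FIRST(S): from S->e g g we get {e}; from S->Q N we get {e, g}; from S->g we get {g}; from S->epsilon we get {epsilon}. So FIRST(S) = {epsilon, e, g}.

{epsilon, e, g}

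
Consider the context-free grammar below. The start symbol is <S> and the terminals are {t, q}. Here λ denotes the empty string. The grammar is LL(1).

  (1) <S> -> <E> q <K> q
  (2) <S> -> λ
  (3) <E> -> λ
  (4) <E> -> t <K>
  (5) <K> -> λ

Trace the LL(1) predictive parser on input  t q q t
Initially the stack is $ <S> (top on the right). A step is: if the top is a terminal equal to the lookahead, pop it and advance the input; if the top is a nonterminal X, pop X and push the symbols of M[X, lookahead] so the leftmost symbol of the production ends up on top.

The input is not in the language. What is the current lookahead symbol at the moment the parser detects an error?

     Stack            Input      Action
  1  $ <S>            t q q t $  expand <S> -> <E> q <K> q
  2  $ q <K> q <E>    t q q t $  expand <E> -> t <K>
  3  $ q <K> q <K> t  t q q t $  match t
  4  $ q <K> q <K>    q q t $    expand <K> -> λ
  5  $ q <K> q        q q t $    match q
  6  $ q <K>          q t $      expand <K> -> λ
  7  $ q              q t $      match q
  8  $                t $        error: stack empty but input remains

t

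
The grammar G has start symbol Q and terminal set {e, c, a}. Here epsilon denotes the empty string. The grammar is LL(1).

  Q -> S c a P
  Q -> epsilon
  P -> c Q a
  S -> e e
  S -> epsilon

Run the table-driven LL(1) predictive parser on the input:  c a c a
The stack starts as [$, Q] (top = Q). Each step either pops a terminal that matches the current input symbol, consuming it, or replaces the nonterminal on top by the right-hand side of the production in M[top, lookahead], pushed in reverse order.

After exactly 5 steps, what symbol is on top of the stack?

     Stack      Input      Action
  1  $ Q        c a c a $  expand Q -> S c a P
  2  $ P a c S  c a c a $  expand S -> epsilon
  3  $ P a c    c a c a $  match c
  4  $ P a      a c a $    match a
  5  $ P        c a $      expand P -> c Q a
Stack after step 5: $ a Q c (top = c).

c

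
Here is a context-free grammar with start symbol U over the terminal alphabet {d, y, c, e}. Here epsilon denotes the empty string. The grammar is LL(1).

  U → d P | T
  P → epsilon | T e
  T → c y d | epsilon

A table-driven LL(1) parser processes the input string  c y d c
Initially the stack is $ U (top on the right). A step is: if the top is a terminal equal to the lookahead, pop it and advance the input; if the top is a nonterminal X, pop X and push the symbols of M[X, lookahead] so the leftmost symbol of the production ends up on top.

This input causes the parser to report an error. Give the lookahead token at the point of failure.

c

step 1: stack=$ U  input=c y d c $  — expand U → T
step 2: stack=$ T  input=c y d c $  — expand T → c y d
step 3: stack=$ d y c  input=c y d c $  — match c
step 4: stack=$ d y  input=y d c $  — match y
step 5: stack=$ d  input=d c $  — match d
step 6: stack=$  input=c $  — error: stack empty but input remains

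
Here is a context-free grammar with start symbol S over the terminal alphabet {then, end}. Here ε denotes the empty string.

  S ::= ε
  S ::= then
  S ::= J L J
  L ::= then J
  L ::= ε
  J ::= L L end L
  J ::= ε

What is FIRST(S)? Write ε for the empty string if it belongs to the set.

FIRST(L) = {ε, then}
FIRST(J) = {ε, end, then}  (via L L end L)
FIRST(S) = {ε, end, then}  (via J L J)

{ε, end, then}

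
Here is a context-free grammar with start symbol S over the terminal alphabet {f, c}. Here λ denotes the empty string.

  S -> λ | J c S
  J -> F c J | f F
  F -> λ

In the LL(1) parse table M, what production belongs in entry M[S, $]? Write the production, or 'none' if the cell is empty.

S -> λ

FIRST(F): from F->λ we get {λ}. So FIRST(F) = {λ}.
FIRST(J): from J->F c J we get {c}; from J->f F we get {f}. So FIRST(J) = {c, f}.
FIRST(S): from S->λ we get {λ}; from S->J c S we get {c, f}. So FIRST(S) = {λ, c, f}.
FOLLOW(S) includes $ since S is the start symbol.
FOLLOW(S): in S->J c S, the suffix after S is empty (adds nothing new). Thus FOLLOW(S) = {$}.
For S -> λ: FIRST(λ) = {λ}, so it goes in M[S, t] for t ∈ {}; since λ ∈ FIRST, also for every t ∈ FOLLOW(S) = {$}.
For S -> J c S: FIRST(J c S) = {c, f}, so it goes in M[S, t] for t ∈ {c, f}.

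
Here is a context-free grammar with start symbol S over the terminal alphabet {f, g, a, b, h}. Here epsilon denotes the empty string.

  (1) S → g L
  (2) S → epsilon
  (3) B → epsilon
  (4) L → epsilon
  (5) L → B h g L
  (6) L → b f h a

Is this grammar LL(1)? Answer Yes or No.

FIRST(S) = {epsilon, g}
FIRST(B) = {epsilon}
FIRST(L) = {epsilon, b, h}
FOLLOW(S) = {$}
FOLLOW(B) = {h}
FOLLOW(L) = {$}
Each cell of M receives at most one production.

Yes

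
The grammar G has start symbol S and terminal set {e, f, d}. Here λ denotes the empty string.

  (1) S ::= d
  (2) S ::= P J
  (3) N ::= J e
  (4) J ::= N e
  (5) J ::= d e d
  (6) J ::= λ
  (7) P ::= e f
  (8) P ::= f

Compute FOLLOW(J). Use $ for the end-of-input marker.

FIRST(P) = {e, f}
FIRST(S) = {d, e, f}  (via P J)
FIRST(N) = {d, e}  (via J e)
FIRST(J) = {λ, d, e}  (via N e)
FOLLOW(S) includes $ since S is the start symbol.
FOLLOW(S): S appears on no right-hand side. Thus FOLLOW(S) = {$}.
FOLLOW(N): in J::=N e, N is followed by e with FIRST {e}. Thus FOLLOW(N) = {e}.
FOLLOW(J): in S::=P J, the suffix after J is empty, so FOLLOW(J) ⊇ FOLLOW(S) = {$}; in N::=J e, J is followed by e with FIRST {e}. Thus FOLLOW(J) = {$, e}.
FOLLOW(P): in S::=P J, P is followed by J with FIRST {λ, d, e}; in S::=P J, the suffix after P is nullable, so FOLLOW(P) ⊇ FOLLOW(S) = {$}. Thus FOLLOW(P) = {$, d, e}.

{$, e}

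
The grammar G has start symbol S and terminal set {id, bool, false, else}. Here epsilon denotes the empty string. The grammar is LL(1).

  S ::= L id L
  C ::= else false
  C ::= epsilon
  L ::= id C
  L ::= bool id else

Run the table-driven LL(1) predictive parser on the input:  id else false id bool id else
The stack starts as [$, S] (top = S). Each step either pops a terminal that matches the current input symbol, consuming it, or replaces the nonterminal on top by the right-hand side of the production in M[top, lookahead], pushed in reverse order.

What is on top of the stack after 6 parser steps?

id

step 1: stack=$ S  input=id else false id bool id else $  — expand S ::= L id L
step 2: stack=$ L id L  input=id else false id bool id else $  — expand L ::= id C
step 3: stack=$ L id C id  input=id else false id bool id else $  — match id
step 4: stack=$ L id C  input=else false id bool id else $  — expand C ::= else false
step 5: stack=$ L id false else  input=else false id bool id else $  — match else
step 6: stack=$ L id false  input=false id bool id else $  — match false
Stack after step 6: $ L id (top = id).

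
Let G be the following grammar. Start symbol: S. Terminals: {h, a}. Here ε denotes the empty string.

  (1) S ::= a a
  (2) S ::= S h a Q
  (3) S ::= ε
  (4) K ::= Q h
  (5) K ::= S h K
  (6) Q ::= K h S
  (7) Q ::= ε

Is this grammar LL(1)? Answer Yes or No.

No

FIRST(S) = {ε, a, h}
FIRST(K) = {a, h}
FIRST(Q) = {ε, a, h}
FOLLOW(S) = {$, h}
FOLLOW(K) = {h}
FOLLOW(Q) = {$, h}
Cell M[K, a] receives both K ::= Q h and K ::= S h K — the grammar is not LL(1).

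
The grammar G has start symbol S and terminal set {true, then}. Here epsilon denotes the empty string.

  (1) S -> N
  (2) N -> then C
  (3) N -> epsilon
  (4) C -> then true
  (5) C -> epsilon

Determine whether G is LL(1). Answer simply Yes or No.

FIRST(S) = {epsilon, then}
FIRST(N) = {epsilon, then}
FIRST(C) = {epsilon, then}
FOLLOW(S) = {$}
FOLLOW(N) = {$}
FOLLOW(C) = {$}
Each cell of M receives at most one production.

Yes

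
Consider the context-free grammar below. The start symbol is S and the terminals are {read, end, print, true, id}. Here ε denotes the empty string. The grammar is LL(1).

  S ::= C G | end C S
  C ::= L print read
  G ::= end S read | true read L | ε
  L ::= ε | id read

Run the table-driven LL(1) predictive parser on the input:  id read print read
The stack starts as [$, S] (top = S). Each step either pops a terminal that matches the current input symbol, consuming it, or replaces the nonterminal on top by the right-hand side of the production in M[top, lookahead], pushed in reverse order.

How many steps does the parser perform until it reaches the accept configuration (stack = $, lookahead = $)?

step 1: stack=$ S  input=id read print read $  — expand S ::= C G
step 2: stack=$ G C  input=id read print read $  — expand C ::= L print read
step 3: stack=$ G read print L  input=id read print read $  — expand L ::= id read
step 4: stack=$ G read print read id  input=id read print read $  — match id
step 5: stack=$ G read print read  input=read print read $  — match read
step 6: stack=$ G read print  input=print read $  — match print
step 7: stack=$ G read  input=read $  — match read
step 8: stack=$ G  input=$  — expand G ::= ε
Accept reached after 8 steps.

8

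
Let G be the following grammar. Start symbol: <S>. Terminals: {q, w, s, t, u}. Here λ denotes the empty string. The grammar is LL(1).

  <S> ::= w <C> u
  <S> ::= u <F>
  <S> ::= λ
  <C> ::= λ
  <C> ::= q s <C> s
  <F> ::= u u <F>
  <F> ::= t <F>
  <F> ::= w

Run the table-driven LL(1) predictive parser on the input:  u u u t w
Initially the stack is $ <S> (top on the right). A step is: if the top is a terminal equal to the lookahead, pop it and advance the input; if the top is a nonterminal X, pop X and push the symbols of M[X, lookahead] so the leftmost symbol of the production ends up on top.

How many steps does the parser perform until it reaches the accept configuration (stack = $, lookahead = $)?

9

step 1: stack=$ <S>  input=u u u t w $  — expand <S> ::= u <F>
step 2: stack=$ <F> u  input=u u u t w $  — match u
step 3: stack=$ <F>  input=u u t w $  — expand <F> ::= u u <F>
step 4: stack=$ <F> u u  input=u u t w $  — match u
step 5: stack=$ <F> u  input=u t w $  — match u
step 6: stack=$ <F>  input=t w $  — expand <F> ::= t <F>
step 7: stack=$ <F> t  input=t w $  — match t
step 8: stack=$ <F>  input=w $  — expand <F> ::= w
step 9: stack=$ w  input=w $  — match w
Accept reached after 9 steps.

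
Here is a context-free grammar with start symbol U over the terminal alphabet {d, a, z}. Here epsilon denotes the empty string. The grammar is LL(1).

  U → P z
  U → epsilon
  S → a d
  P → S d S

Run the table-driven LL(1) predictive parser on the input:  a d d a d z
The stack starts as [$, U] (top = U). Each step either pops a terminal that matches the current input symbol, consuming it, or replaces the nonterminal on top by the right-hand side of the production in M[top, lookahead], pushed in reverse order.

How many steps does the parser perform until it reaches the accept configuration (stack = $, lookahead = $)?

      Stack        Input          Action
   1  $ U          a d d a d z $  expand U → P z
   2  $ z P        a d d a d z $  expand P → S d S
   3  $ z S d S    a d d a d z $  expand S → a d
   4  $ z S d d a  a d d a d z $  match a
   5  $ z S d d    d d a d z $    match d
   6  $ z S d      d a d z $      match d
   7  $ z S        a d z $        expand S → a d
   8  $ z d a      a d z $        match a
   9  $ z d        d z $          match d
  10  $ z          z $            match z
Accept reached after 10 steps.

10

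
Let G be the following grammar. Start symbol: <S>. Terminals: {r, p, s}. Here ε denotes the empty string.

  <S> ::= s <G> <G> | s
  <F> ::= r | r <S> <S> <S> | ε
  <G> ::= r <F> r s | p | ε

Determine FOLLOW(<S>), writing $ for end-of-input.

{$, r, s}

FIRST(<S>) = {s}
FIRST(<F>) = {ε, r}
FIRST(<G>) = {ε, p, r}
FOLLOW(<S>) includes $ since <S> is the start symbol.
FOLLOW(<F>): in <G>::=r <F> r s, <F> is followed by r s with FIRST {r}. Thus FOLLOW(<F>) = {r}.
FOLLOW(<S>): in <F>::=r <S> <S> <S> (occurrence 1), <S> is followed by <S> <S> with FIRST {s}; in <F>::=r <S> <S> <S> (occurrence 2), <S> is followed by <S> with FIRST {s}; in <F>::=r <S> <S> <S> (occurrence 3), the suffix after <S> is empty, so FOLLOW(<S>) ⊇ FOLLOW(<F>) = {r}. Thus FOLLOW(<S>) = {$, r, s}.
FOLLOW(<G>): in <S>::=s <G> <G> (occurrence 1), <G> is followed by <G> with FIRST {ε, p, r}; in <S>::=s <G> <G> (occurrence 1), the suffix after <G> is nullable, so FOLLOW(<G>) ⊇ FOLLOW(<S>) = {$, r, s}; in <S>::=s <G> <G> (occurrence 2), the suffix after <G> is empty, so FOLLOW(<G>) ⊇ FOLLOW(<S>) = {$, r, s}. Thus FOLLOW(<G>) = {$, p, r, s}.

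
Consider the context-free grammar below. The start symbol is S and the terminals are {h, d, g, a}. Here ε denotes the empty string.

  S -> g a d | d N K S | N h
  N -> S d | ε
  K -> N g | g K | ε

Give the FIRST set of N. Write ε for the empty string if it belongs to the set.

{ε, d, g, h}

FIRST(S): from S->g a d we get {g}; from S->d N K S we get {d}; from S->N h we get {d, g, h}. So FIRST(S) = {d, g, h}.
FIRST(N): from N->S d we get {d, g, h}; from N->ε we get {ε}. So FIRST(N) = {ε, d, g, h}.
FIRST(K): from K->N g we get {d, g, h}; from K->g K we get {g}; from K->ε we get {ε}. So FIRST(K) = {ε, d, g, h}.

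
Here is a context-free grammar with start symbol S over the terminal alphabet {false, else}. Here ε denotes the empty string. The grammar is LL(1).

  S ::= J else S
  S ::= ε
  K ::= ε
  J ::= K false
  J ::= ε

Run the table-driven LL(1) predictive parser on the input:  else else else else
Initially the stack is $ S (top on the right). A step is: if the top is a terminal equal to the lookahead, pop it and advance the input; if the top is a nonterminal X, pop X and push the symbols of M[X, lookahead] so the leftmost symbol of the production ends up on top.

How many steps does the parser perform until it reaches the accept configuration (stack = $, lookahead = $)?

13

      Stack       Input                  Action
   1  $ S         else else else else $  expand S ::= J else S
   2  $ S else J  else else else else $  expand J ::= ε
   3  $ S else    else else else else $  match else
   4  $ S         else else else $       expand S ::= J else S
   5  $ S else J  else else else $       expand J ::= ε
   6  $ S else    else else else $       match else
   7  $ S         else else $            expand S ::= J else S
   8  $ S else J  else else $            expand J ::= ε
   9  $ S else    else else $            match else
  10  $ S         else $                 expand S ::= J else S
  11  $ S else J  else $                 expand J ::= ε
  12  $ S else    else $                 match else
  13  $ S         $                      expand S ::= ε
Accept reached after 13 steps.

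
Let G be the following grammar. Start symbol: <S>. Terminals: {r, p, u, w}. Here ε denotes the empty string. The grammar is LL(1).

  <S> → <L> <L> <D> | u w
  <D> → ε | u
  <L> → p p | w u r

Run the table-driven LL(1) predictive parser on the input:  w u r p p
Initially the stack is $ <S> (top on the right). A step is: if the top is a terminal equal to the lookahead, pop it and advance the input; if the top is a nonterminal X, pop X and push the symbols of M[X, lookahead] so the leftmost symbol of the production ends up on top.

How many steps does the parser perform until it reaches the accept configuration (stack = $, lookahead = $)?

step 1: stack=$ <S>  input=w u r p p $  — expand <S> → <L> <L> <D>
step 2: stack=$ <D> <L> <L>  input=w u r p p $  — expand <L> → w u r
step 3: stack=$ <D> <L> r u w  input=w u r p p $  — match w
step 4: stack=$ <D> <L> r u  input=u r p p $  — match u
step 5: stack=$ <D> <L> r  input=r p p $  — match r
step 6: stack=$ <D> <L>  input=p p $  — expand <L> → p p
step 7: stack=$ <D> p p  input=p p $  — match p
step 8: stack=$ <D> p  input=p $  — match p
step 9: stack=$ <D>  input=$  — expand <D> → ε
Accept reached after 9 steps.

9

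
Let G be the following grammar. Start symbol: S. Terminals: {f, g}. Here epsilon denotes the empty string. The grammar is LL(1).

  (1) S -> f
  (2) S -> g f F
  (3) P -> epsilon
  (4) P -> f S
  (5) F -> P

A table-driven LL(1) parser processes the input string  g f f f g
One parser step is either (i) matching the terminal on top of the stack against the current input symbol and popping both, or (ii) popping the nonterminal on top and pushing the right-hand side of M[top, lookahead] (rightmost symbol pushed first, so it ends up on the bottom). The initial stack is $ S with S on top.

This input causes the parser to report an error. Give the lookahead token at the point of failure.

g

     Stack    Input        Action
  1  $ S      g f f f g $  expand S -> g f F
  2  $ F f g  g f f f g $  match g
  3  $ F f    f f f g $    match f
  4  $ F      f f g $      expand F -> P
  5  $ P      f f g $      expand P -> f S
  6  $ S f    f f g $      match f
  7  $ S      f g $        expand S -> f
  8  $ f      f g $        match f
  9  $        g $          error: stack empty but input remains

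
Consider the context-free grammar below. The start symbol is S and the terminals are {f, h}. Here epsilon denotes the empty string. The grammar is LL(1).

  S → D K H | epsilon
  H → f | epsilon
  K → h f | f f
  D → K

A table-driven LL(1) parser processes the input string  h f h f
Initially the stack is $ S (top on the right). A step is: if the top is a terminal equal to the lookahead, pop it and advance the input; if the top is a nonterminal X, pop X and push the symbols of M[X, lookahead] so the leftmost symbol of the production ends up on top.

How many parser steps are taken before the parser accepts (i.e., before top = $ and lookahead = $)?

9

step 1: stack=$ S  input=h f h f $  — expand S → D K H
step 2: stack=$ H K D  input=h f h f $  — expand D → K
step 3: stack=$ H K K  input=h f h f $  — expand K → h f
step 4: stack=$ H K f h  input=h f h f $  — match h
step 5: stack=$ H K f  input=f h f $  — match f
step 6: stack=$ H K  input=h f $  — expand K → h f
step 7: stack=$ H f h  input=h f $  — match h
step 8: stack=$ H f  input=f $  — match f
step 9: stack=$ H  input=$  — expand H → epsilon
Accept reached after 9 steps.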